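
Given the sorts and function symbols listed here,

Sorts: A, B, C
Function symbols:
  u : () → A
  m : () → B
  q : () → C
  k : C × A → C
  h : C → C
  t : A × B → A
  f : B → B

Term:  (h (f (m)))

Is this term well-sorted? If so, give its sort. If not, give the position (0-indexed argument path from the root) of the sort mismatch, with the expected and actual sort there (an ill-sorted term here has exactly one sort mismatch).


ill-sorted at position [0]: expected C, got B

    (m) : B
  (f (m)) : B
(h (f (m))) : ✗ arg 0 at [0] has sort B, expected C


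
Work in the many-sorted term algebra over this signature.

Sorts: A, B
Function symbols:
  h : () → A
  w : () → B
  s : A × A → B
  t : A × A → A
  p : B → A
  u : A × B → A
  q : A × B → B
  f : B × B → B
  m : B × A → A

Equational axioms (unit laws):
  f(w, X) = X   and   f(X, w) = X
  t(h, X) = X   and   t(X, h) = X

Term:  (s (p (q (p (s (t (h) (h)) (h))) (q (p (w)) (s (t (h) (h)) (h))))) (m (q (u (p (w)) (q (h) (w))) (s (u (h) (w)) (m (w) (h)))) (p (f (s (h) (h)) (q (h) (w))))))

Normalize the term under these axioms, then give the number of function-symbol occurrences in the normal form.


1. (s (p (q (p (s (t (h) (h)) (h))) (q (p (w)) (s (t (h) (h)) (h))))) (m (q (u (p (w)) (q (h) (w))) (s (u (h) (w)) (m (w) (h)))) (p (f (s (h) (h)) (q (h) (w))))))  →  (s (p (q (p (s (h) (h))) (q (p (w)) (s (t (h) (h)) (h))))) (m (q (u (p (w)) (q (h) (w))) (s (u (h) (w)) (m (w) (h)))) (p (f (s (h) (h)) (q (h) (w))))))
2. (s (p (q (p (s (h) (h))) (q (p (w)) (s (t (h) (h)) (h))))) (m (q (u (p (w)) (q (h) (w))) (s (u (h) (w)) (m (w) (h)))) (p (f (s (h) (h)) (q (h) (w))))))  →  (s (p (q (p (s (h) (h))) (q (p (w)) (s (h) (h))))) (m (q (u (p (w)) (q (h) (w))) (s (u (h) (w)) (m (w) (h)))) (p (f (s (h) (h)) (q (h) (w))))))
normal form: (s (p (q (p (s (h) (h))) (q (p (w)) (s (h) (h))))) (m (q (u (p (w)) (q (h) (w))) (s (u (h) (w)) (m (w) (h)))) (p (f (s (h) (h)) (q (h) (w))))))

size = 36


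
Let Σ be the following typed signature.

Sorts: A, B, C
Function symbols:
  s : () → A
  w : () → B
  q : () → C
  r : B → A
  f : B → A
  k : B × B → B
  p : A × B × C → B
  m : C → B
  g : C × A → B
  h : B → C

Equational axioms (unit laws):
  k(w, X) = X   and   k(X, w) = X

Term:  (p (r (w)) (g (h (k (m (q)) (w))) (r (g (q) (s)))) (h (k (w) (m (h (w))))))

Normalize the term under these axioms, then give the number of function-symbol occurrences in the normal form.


size = 15

1. (p (r (w)) (g (h (k (m (q)) (w))) (r (g (q) (s)))) (h (k (w) (m (h (w))))))  →  (p (r (w)) (g (h (m (q))) (r (g (q) (s)))) (h (k (w) (m (h (w))))))
2. (p (r (w)) (g (h (m (q))) (r (g (q) (s)))) (h (k (w) (m (h (w))))))  →  (p (r (w)) (g (h (m (q))) (r (g (q) (s)))) (h (m (h (w)))))
normal form: (p (r (w)) (g (h (m (q))) (r (g (q) (s)))) (h (m (h (w)))))


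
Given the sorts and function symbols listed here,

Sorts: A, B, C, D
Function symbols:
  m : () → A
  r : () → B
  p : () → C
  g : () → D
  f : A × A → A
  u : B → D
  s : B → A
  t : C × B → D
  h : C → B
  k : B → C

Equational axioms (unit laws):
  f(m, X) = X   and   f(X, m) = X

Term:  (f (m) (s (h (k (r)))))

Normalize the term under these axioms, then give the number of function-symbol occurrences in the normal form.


1. (f (m) (s (h (k (r)))))  →  (s (h (k (r))))
normal form: (s (h (k (r))))

size = 4


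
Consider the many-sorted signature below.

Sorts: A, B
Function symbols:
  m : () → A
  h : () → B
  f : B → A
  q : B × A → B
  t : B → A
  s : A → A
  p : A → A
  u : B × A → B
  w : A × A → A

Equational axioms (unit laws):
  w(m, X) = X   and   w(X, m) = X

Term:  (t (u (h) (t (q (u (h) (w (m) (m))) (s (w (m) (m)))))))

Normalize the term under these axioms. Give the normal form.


1. (t (u (h) (t (q (u (h) (w (m) (m))) (s (w (m) (m)))))))  →  (t (u (h) (t (q (u (h) (m)) (s (w (m) (m)))))))
2. (t (u (h) (t (q (u (h) (m)) (s (w (m) (m)))))))  →  (t (u (h) (t (q (u (h) (m)) (s (m))))))

normal form = (t (u (h) (t (q (u (h) (m)) (s (m))))))


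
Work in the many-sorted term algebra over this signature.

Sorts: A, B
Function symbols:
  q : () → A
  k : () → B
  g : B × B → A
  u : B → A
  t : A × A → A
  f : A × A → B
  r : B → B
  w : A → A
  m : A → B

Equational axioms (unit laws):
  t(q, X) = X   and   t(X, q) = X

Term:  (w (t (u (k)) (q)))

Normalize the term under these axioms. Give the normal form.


normal form = (w (u (k)))

1. (w (t (u (k)) (q)))  →  (w (u (k)))


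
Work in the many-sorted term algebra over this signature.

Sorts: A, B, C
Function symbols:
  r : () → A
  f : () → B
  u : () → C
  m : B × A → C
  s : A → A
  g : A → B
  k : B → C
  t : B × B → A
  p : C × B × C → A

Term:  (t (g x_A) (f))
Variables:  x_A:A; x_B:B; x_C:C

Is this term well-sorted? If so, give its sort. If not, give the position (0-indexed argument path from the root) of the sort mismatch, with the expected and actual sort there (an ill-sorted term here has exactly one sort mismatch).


well-sorted; sort = A

    x_A : A
  (g x_A) : B
  (f) : B
(t (g x_A) (f)) : A


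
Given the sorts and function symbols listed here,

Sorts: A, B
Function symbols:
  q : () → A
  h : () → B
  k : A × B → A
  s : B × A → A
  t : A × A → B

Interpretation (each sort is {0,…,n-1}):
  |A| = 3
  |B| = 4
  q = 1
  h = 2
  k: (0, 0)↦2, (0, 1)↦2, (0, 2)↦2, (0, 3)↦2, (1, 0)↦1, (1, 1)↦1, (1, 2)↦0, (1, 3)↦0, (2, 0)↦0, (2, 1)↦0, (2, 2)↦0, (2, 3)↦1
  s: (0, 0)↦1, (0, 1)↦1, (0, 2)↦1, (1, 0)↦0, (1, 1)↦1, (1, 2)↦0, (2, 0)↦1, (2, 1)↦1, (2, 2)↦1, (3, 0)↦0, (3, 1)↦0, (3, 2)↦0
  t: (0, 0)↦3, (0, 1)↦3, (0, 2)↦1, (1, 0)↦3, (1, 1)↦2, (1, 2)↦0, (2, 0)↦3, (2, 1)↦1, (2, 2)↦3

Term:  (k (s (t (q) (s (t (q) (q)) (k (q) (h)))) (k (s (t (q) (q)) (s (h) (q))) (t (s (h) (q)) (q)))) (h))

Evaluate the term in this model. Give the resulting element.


  q = 1
  q = 1
  q = 1
  (t (q) (q)) = t(1, 1) = 2
  q = 1
  h = 2
  (k (q) (h)) = k(1, 2) = 0
  (s (t (q) (q)) (k (q) (h))) = s(2, 0) = 1
  (t (q) (s (t (q) (q)) (k (q) (h)))) = t(1, 1) = 2
  q = 1
  q = 1
  (t (q) (q)) = t(1, 1) = 2
  h = 2
  q = 1
  (s (h) (q)) = s(2, 1) = 1
  (s (t (q) (q)) (s (h) (q))) = s(2, 1) = 1
  h = 2
  q = 1
  (s (h) (q)) = s(2, 1) = 1
  q = 1
  (t (s (h) (q)) (q)) = t(1, 1) = 2
  (k (s (t (q) (q)) (s (h) (q))) (t (s (h) (q)) (q))) = k(1, 2) = 0
  (s (t (q) (s (t (q) (q)) (k (q) (h)))) (k (s (t (q) (q)) (s (h) (q))) (t (s (h) (q)) (q)))) = s(2, 0) = 1
  h = 2
  (k (s (t (q) (s (t (q) (q)) (k (q) (h)))) (k (s (t (q) (q)) (s (h) (q))) (t (s (h) (q)) (q)))) (h)) = k(1, 2) = 0

value = 0


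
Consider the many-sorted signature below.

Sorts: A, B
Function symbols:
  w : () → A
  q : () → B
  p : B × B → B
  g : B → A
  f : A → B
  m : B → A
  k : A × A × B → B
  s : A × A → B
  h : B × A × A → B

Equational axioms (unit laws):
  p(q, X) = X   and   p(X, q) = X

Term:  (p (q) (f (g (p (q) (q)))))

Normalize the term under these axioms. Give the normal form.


1. (p (q) (f (g (p (q) (q)))))  →  (f (g (p (q) (q))))
2. (f (g (p (q) (q))))  →  (f (g (q)))

normal form = (f (g (q)))


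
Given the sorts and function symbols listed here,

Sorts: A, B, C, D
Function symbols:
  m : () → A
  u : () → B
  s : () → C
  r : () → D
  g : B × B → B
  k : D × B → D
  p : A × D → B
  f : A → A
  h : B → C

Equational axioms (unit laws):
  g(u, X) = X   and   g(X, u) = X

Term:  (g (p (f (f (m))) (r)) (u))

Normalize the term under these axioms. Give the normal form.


normal form = (p (f (f (m))) (r))

1. (g (p (f (f (m))) (r)) (u))  →  (p (f (f (m))) (r))


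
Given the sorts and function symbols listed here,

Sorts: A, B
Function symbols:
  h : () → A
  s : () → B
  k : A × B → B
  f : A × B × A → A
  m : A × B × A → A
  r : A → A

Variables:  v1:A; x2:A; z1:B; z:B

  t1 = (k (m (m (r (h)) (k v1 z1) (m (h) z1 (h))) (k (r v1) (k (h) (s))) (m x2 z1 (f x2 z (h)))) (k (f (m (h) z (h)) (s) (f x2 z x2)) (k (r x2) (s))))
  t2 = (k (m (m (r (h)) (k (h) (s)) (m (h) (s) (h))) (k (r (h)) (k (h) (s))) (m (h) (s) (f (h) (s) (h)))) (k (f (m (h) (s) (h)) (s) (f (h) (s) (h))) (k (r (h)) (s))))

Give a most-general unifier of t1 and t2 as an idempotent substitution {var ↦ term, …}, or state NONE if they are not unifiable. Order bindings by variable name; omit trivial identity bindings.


{v1 ↦ (h), x2 ↦ (h), z ↦ (s), z1 ↦ (s)}


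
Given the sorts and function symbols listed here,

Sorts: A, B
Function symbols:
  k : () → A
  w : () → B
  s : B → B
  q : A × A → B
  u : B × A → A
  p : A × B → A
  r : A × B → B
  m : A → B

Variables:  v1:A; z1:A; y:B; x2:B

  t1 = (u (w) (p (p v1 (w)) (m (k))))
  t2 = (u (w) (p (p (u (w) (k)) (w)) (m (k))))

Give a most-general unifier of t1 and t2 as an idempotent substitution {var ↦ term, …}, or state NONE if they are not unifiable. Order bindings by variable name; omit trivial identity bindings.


{v1 ↦ (u (w) (k))}


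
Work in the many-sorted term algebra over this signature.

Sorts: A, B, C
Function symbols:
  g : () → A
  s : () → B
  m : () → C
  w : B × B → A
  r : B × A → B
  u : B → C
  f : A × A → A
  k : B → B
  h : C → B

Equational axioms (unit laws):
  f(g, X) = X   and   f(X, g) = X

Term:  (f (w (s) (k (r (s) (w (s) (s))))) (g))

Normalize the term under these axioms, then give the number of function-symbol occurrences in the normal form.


1. (f (w (s) (k (r (s) (w (s) (s))))) (g))  →  (w (s) (k (r (s) (w (s) (s)))))
normal form: (w (s) (k (r (s) (w (s) (s)))))

size = 8


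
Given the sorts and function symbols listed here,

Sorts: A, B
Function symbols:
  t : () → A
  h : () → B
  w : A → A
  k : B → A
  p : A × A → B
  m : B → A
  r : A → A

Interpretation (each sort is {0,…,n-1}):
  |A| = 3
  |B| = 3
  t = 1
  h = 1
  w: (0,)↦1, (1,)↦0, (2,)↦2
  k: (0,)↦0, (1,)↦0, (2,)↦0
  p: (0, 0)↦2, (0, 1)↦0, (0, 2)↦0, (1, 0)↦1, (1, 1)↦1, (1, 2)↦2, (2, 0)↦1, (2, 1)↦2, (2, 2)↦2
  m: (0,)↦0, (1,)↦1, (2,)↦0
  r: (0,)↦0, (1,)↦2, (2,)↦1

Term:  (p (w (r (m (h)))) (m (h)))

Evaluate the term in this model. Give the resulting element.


value = 2

  h = 1
  (m (h)) = m(1,) = 1
  (r (m (h))) = r(1,) = 2
  (w (r (m (h)))) = w(2,) = 2
  h = 1
  (m (h)) = m(1,) = 1
  (p (w (r (m (h)))) (m (h))) = p(2, 1) = 2


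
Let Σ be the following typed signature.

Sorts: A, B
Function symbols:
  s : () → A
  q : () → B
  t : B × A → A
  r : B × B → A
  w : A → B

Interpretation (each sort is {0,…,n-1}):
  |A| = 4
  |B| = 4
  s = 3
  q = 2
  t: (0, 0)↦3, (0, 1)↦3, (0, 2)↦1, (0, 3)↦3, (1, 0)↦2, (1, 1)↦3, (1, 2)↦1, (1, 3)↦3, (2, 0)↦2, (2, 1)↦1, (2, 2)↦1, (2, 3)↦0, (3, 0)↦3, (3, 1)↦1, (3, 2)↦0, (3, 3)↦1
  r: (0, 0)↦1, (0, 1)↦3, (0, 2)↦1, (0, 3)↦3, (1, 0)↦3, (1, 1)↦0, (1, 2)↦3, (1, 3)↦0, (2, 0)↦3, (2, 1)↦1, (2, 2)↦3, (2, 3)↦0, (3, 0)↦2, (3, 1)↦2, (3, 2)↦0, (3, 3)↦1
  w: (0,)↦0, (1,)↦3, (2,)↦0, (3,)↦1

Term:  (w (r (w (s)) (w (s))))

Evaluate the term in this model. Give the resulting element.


  s = 3
  (w (s)) = w(3,) = 1
  s = 3
  (w (s)) = w(3,) = 1
  (r (w (s)) (w (s))) = r(1, 1) = 0
  (w (r (w (s)) (w (s)))) = w(0,) = 0

value = 0


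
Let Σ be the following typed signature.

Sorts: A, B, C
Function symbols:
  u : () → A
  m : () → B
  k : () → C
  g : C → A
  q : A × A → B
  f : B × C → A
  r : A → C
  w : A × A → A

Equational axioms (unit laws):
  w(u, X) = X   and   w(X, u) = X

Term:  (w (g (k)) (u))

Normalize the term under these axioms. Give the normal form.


1. (w (g (k)) (u))  →  (g (k))

normal form = (g (k))


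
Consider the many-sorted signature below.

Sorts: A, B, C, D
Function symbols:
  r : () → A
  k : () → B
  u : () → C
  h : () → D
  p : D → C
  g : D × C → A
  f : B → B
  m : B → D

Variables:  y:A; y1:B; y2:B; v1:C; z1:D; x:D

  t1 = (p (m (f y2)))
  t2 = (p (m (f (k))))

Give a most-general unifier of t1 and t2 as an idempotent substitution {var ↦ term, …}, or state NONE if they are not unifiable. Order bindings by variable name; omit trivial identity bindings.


{y2 ↦ (k)}


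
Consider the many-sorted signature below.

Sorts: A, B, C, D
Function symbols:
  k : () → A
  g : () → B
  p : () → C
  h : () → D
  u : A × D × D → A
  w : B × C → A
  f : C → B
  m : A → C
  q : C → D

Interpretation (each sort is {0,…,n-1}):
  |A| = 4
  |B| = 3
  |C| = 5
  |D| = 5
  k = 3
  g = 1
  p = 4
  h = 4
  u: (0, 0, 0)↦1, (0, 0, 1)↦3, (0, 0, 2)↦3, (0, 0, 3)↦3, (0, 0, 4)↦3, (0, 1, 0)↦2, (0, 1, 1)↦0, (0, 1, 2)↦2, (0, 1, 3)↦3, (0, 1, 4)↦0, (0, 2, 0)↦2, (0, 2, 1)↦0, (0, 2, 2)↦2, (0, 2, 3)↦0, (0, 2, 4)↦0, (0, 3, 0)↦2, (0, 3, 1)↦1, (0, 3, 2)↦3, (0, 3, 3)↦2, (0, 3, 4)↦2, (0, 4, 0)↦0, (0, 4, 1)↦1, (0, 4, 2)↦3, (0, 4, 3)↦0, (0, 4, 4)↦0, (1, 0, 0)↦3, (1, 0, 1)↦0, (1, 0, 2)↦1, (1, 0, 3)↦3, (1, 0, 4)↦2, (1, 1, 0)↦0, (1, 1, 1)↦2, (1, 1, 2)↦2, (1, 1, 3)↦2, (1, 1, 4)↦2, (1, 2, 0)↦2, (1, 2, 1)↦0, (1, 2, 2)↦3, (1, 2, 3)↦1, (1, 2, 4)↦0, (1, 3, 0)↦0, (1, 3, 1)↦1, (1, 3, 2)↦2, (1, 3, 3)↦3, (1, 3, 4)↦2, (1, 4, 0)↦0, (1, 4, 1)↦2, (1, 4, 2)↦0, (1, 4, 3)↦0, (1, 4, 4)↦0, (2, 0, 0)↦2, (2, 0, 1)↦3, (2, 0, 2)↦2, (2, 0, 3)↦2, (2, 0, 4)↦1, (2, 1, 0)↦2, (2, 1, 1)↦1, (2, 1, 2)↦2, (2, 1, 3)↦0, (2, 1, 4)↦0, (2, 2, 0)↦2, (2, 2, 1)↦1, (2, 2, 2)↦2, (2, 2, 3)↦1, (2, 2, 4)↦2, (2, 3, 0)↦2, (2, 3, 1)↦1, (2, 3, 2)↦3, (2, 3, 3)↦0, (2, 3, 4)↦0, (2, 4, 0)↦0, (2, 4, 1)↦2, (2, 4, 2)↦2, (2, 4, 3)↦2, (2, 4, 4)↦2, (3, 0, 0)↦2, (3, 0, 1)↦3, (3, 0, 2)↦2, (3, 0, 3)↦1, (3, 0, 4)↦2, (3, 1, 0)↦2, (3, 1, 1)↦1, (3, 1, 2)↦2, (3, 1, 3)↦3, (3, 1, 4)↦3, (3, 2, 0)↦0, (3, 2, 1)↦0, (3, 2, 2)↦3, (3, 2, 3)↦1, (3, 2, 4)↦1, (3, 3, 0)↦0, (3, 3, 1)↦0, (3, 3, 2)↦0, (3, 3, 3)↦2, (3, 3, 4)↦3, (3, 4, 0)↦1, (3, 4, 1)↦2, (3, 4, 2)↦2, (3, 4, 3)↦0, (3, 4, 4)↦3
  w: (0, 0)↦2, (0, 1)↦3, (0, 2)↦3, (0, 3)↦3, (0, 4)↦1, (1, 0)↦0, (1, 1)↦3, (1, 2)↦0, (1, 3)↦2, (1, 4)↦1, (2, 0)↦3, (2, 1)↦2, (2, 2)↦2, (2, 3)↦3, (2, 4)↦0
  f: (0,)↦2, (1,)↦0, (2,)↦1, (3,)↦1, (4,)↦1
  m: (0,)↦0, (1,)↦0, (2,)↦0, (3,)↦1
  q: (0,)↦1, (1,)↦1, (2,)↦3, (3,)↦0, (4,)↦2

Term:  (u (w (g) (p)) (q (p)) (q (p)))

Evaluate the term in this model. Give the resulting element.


value = 3

  g = 1
  p = 4
  (w (g) (p)) = w(1, 4) = 1
  p = 4
  (q (p)) = q(4,) = 2
  p = 4
  (q (p)) = q(4,) = 2
  (u (w (g) (p)) (q (p)) (q (p))) = u(1, 2, 2) = 3


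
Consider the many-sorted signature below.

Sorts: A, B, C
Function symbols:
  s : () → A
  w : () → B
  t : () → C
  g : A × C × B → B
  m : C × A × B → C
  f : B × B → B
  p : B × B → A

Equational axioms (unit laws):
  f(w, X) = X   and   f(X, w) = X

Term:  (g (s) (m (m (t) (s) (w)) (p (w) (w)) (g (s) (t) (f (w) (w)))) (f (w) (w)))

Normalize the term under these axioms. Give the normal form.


normal form = (g (s) (m (m (t) (s) (w)) (p (w) (w)) (g (s) (t) (w))) (w))

1. (g (s) (m (m (t) (s) (w)) (p (w) (w)) (g (s) (t) (f (w) (w)))) (f (w) (w)))  →  (g (s) (m (m (t) (s) (w)) (p (w) (w)) (g (s) (t) (w))) (f (w) (w)))
2. (g (s) (m (m (t) (s) (w)) (p (w) (w)) (g (s) (t) (w))) (f (w) (w)))  →  (g (s) (m (m (t) (s) (w)) (p (w) (w)) (g (s) (t) (w))) (w))


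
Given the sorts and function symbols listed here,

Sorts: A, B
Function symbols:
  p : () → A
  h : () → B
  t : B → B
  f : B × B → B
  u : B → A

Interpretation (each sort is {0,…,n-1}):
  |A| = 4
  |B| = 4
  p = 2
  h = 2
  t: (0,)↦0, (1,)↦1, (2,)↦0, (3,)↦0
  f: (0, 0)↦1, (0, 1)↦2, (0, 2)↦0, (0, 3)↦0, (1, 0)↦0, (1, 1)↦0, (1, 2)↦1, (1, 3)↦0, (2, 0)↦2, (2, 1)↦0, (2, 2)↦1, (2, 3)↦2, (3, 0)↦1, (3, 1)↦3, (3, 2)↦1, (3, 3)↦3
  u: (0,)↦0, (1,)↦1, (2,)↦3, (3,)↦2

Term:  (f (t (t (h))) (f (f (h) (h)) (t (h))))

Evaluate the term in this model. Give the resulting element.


value = 1

  h = 2
  (t (h)) = t(2,) = 0
  (t (t (h))) = t(0,) = 0
  h = 2
  h = 2
  (f (h) (h)) = f(2, 2) = 1
  h = 2
  (t (h)) = t(2,) = 0
  (f (f (h) (h)) (t (h))) = f(1, 0) = 0
  (f (t (t (h))) (f (f (h) (h)) (t (h)))) = f(0, 0) = 1


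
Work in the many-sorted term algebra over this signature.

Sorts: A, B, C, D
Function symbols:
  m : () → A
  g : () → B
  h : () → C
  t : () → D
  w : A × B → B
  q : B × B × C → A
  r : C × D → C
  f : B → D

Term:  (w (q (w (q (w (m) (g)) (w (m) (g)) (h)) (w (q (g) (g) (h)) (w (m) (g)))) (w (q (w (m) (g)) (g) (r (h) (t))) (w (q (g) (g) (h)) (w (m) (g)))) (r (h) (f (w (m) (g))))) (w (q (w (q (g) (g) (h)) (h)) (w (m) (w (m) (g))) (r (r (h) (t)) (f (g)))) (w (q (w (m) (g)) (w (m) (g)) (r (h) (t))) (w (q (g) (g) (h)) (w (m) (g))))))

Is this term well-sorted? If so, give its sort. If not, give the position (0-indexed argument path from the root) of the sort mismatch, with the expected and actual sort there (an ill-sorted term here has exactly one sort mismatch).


ill-sorted at position [1, 0, 0, 1]: expected B, got C

          (m) : A
          (g) : B
        (w (m) (g)) : B
          (m) : A
          (g) : B
        (w (m) (g)) : B
        (h) : C
      (q (w (m) (g)) (w (m) (g)) (h)) : A
          (g) : B
          (g) : B
          (h) : C
        (q (g) (g) (h)) : A
          (m) : A
          (g) : B
        (w (m) (g)) : B
      (w (q (g) (g) (h)) (w (m) (g))) : B
    (w (q (w (m) (g)) (w (m) (g)) (h)) (w (q (g) (g) (h)) (w (m) (g)))) : B
          (m) : A
          (g) : B
        (w (m) (g)) : B
        (g) : B
          (h) : C
          (t) : D
        (r (h) (t)) : C
      (q (w (m) (g)) (g) (r (h) (t))) : A
          (g) : B
          (g) : B
          (h) : C
        (q (g) (g) (h)) : A
          (m) : A
          (g) : B
        (w (m) (g)) : B
      (w (q (g) (g) (h)) (w (m) (g))) : B
    (w (q (w (m) (g)) (g) (r (h) (t))) (w (q (g) (g) (h)) (w (m) (g)))) : B
      (h) : C
          (m) : A
          (g) : B
        (w (m) (g)) : B
      (f (w (m) (g))) : D
    (r (h) (f (w (m) (g)))) : C
  (q (w (q (w (m) (g)) (w (m) (g)) (h)) (w (q (g) (g) (h)) (w (m) (g)))) (w (q (w (m) (g)) (g) (r (h) (t))) (w (q (g) (g) (h)) (w (m) (g)))) (r (h) (f (w (m) (g))))) : A
          (g) : B
          (g) : B
          (h) : C
        (q (g) (g) (h)) : A
        (h) : C
      (w (q (g) (g) (h)) (h)) : ✗ arg 1 at [1, 0, 0, 1] has sort C, expected B
        (m) : A
          (m) : A
          (g) : B
        (w (m) (g)) : B
      (w (m) (w (m) (g))) : B
          (h) : C
          (t) : D
        (r (h) (t)) : C
          (g) : B
        (f (g)) : D
      (r (r (h) (t)) (f (g))) : C
          (m) : A
          (g) : B
        (w (m) (g)) : B
          (m) : A
          (g) : B
        (w (m) (g)) : B
          (h) : C
          (t) : D
        (r (h) (t)) : C
      (q (w (m) (g)) (w (m) (g)) (r (h) (t))) : A
          (g) : B
          (g) : B
          (h) : C
        (q (g) (g) (h)) : A
          (m) : A
          (g) : B
        (w (m) (g)) : B
      (w (q (g) (g) (h)) (w (m) (g))) : B
    (w (q (w (m) (g)) (w (m) (g)) (r (h) (t))) (w (q (g) (g) (h)) (w (m) (g)))) : B


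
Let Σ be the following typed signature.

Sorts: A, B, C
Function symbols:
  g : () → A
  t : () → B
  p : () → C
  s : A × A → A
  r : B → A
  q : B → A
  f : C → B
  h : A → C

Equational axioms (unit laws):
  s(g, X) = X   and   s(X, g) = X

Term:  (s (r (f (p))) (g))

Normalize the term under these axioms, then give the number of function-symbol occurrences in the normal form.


1. (s (r (f (p))) (g))  →  (r (f (p)))
normal form: (r (f (p)))

size = 3


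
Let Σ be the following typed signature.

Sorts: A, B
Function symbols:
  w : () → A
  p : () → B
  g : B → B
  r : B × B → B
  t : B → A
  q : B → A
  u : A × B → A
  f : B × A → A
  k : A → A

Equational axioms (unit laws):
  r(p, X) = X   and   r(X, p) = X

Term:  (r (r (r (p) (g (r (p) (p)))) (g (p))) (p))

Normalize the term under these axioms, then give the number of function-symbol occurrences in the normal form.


1. (r (r (r (p) (g (r (p) (p)))) (g (p))) (p))  →  (r (r (p) (g (r (p) (p)))) (g (p)))
2. (r (r (p) (g (r (p) (p)))) (g (p)))  →  (r (g (r (p) (p))) (g (p)))
3. (r (g (r (p) (p))) (g (p)))  →  (r (g (p)) (g (p)))
normal form: (r (g (p)) (g (p)))

size = 5


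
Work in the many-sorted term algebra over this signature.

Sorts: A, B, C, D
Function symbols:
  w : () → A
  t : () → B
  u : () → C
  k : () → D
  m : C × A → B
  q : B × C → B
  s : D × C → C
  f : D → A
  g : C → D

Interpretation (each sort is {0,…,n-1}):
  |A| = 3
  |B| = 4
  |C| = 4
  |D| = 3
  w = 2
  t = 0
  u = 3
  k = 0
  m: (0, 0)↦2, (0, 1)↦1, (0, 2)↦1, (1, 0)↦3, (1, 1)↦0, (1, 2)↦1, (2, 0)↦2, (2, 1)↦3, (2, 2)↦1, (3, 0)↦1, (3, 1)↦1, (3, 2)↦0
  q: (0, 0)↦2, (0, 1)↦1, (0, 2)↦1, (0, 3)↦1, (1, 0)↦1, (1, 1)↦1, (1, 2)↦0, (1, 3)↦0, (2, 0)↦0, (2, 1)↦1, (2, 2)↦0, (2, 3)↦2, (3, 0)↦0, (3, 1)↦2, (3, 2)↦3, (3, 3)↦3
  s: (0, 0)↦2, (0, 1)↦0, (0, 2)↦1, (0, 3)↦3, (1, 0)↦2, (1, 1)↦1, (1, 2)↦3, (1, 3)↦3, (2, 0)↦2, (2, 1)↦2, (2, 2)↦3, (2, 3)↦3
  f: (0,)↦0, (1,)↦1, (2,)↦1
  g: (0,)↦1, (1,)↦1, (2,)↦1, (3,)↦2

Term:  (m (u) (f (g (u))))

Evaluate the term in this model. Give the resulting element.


  u = 3
  u = 3
  (g (u)) = g(3,) = 2
  (f (g (u))) = f(2,) = 1
  (m (u) (f (g (u)))) = m(3, 1) = 1

value = 1


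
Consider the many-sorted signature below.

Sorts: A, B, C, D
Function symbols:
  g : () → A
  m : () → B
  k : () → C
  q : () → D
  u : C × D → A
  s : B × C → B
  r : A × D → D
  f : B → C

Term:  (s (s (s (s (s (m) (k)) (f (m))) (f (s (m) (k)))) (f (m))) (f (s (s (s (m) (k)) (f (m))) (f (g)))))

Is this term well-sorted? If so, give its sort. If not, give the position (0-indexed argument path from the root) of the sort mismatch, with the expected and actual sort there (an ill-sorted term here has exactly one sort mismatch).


ill-sorted at position [1, 0, 1, 0]: expected B, got A

          (m) : B
          (k) : C
        (s (m) (k)) : B
          (m) : B
        (f (m)) : C
      (s (s (m) (k)) (f (m))) : B
          (m) : B
          (k) : C
        (s (m) (k)) : B
      (f (s (m) (k))) : C
    (s (s (s (m) (k)) (f (m))) (f (s (m) (k)))) : B
      (m) : B
    (f (m)) : C
  (s (s (s (s (m) (k)) (f (m))) (f (s (m) (k)))) (f (m))) : B
          (m) : B
          (k) : C
        (s (m) (k)) : B
          (m) : B
        (f (m)) : C
      (s (s (m) (k)) (f (m))) : B
        (g) : A
      (f (g)) : ✗ arg 0 at [1, 0, 1, 0] has sort A, expected B


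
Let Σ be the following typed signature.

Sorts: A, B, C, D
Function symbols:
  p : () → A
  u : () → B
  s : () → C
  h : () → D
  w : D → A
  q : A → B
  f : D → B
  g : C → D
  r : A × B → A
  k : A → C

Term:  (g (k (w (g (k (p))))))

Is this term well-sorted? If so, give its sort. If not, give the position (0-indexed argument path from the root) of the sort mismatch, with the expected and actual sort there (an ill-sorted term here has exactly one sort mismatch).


well-sorted; sort = D

          (p) : A
        (k (p)) : C
      (g (k (p))) : D
    (w (g (k (p)))) : A
  (k (w (g (k (p))))) : C
(g (k (w (g (k (p)))))) : D


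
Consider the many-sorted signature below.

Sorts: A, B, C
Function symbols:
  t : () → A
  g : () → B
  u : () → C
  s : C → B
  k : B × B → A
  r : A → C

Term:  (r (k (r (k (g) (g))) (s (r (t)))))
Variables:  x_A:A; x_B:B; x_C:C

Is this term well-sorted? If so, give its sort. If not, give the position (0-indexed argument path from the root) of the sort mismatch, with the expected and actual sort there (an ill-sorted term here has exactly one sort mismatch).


ill-sorted at position [0, 0]: expected B, got C

        (g) : B
        (g) : B
      (k (g) (g)) : A
    (r (k (g) (g))) : C
        (t) : A
      (r (t)) : C
    (s (r (t))) : B
  (k (r (k (g) (g))) (s (r (t)))) : ✗ arg 0 at [0, 0] has sort C, expected B


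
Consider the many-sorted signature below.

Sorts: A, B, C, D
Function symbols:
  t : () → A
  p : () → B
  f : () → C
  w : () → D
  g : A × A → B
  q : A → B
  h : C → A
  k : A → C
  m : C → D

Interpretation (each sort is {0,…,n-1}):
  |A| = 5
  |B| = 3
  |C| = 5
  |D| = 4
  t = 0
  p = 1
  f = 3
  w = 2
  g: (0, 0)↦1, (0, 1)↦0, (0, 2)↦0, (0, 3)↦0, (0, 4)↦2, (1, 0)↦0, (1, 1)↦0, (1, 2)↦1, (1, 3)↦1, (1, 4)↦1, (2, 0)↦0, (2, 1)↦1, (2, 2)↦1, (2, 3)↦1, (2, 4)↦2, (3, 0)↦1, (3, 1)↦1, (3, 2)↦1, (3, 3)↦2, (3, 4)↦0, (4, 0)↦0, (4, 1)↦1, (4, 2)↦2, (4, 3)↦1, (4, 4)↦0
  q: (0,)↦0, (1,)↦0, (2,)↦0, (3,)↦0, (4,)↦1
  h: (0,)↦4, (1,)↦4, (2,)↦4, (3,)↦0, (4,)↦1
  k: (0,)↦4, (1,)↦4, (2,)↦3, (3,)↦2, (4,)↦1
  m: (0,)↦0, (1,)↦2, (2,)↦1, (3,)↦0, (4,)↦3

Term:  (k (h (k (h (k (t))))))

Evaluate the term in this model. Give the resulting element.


  t = 0
  (k (t)) = k(0,) = 4
  (h (k (t))) = h(4,) = 1
  (k (h (k (t)))) = k(1,) = 4
  (h (k (h (k (t))))) = h(4,) = 1
  (k (h (k (h (k (t)))))) = k(1,) = 4

value = 4


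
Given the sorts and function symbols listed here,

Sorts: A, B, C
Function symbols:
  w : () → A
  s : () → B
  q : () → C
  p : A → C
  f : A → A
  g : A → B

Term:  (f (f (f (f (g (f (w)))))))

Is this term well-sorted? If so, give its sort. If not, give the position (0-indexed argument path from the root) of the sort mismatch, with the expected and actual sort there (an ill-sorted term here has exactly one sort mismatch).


ill-sorted at position [0, 0, 0, 0]: expected A, got B

            (w) : A
          (f (w)) : A
        (g (f (w))) : B
      (f (g (f (w)))) : ✗ arg 0 at [0, 0, 0, 0] has sort B, expected A


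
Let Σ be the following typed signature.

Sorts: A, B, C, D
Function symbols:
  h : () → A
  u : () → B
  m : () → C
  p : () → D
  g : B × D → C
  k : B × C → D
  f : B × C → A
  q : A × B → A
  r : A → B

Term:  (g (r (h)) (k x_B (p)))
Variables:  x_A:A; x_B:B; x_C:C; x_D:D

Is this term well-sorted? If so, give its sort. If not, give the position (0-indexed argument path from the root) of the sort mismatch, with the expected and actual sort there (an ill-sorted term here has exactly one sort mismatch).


    (h) : A
  (r (h)) : B
    x_B : B
    (p) : D
  (k x_B (p)) : ✗ arg 1 at [1, 1] has sort D, expected C

ill-sorted at position [1, 1]: expected C, got D


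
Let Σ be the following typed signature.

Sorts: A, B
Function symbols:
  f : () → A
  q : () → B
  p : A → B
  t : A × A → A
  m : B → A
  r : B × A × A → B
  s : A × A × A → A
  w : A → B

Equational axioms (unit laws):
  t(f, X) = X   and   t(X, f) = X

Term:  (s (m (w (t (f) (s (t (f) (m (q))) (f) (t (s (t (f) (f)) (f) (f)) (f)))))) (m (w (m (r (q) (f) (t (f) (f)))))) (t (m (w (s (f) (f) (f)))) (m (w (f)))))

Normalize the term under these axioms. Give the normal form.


normal form = (s (m (w (s (m (q)) (f) (s (f) (f) (f))))) (m (w (m (r (q) (f) (f))))) (t (m (w (s (f) (f) (f)))) (m (w (f)))))

1. (s (m (w (t (f) (s (t (f) (m (q))) (f) (t (s (t (f) (f)) (f) (f)) (f)))))) (m (w (m (r (q) (f) (t (f) (f)))))) (t (m (w (s (f) (f) (f)))) (m (w (f)))))  →  (s (m (w (s (t (f) (m (q))) (f) (t (s (t (f) (f)) (f) (f)) (f))))) (m (w (m (r (q) (f) (t (f) (f)))))) (t (m (w (s (f) (f) (f)))) (m (w (f)))))
2. (s (m (w (s (t (f) (m (q))) (f) (t (s (t (f) (f)) (f) (f)) (f))))) (m (w (m (r (q) (f) (t (f) (f)))))) (t (m (w (s (f) (f) (f)))) (m (w (f)))))  →  (s (m (w (s (m (q)) (f) (t (s (t (f) (f)) (f) (f)) (f))))) (m (w (m (r (q) (f) (t (f) (f)))))) (t (m (w (s (f) (f) (f)))) (m (w (f)))))
3. (s (m (w (s (m (q)) (f) (t (s (t (f) (f)) (f) (f)) (f))))) (m (w (m (r (q) (f) (t (f) (f)))))) (t (m (w (s (f) (f) (f)))) (m (w (f)))))  →  (s (m (w (s (m (q)) (f) (s (t (f) (f)) (f) (f))))) (m (w (m (r (q) (f) (t (f) (f)))))) (t (m (w (s (f) (f) (f)))) (m (w (f)))))
4. (s (m (w (s (m (q)) (f) (s (t (f) (f)) (f) (f))))) (m (w (m (r (q) (f) (t (f) (f)))))) (t (m (w (s (f) (f) (f)))) (m (w (f)))))  →  (s (m (w (s (m (q)) (f) (s (f) (f) (f))))) (m (w (m (r (q) (f) (t (f) (f)))))) (t (m (w (s (f) (f) (f)))) (m (w (f)))))
5. (s (m (w (s (m (q)) (f) (s (f) (f) (f))))) (m (w (m (r (q) (f) (t (f) (f)))))) (t (m (w (s (f) (f) (f)))) (m (w (f)))))  →  (s (m (w (s (m (q)) (f) (s (f) (f) (f))))) (m (w (m (r (q) (f) (f))))) (t (m (w (s (f) (f) (f)))) (m (w (f)))))


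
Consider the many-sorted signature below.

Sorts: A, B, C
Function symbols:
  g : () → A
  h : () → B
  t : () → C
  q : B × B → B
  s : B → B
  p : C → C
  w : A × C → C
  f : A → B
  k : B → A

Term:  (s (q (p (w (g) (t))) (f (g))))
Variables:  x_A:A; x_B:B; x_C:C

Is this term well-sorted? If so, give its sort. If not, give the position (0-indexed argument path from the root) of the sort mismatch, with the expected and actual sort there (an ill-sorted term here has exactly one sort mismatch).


        (g) : A
        (t) : C
      (w (g) (t)) : C
    (p (w (g) (t))) : C
      (g) : A
    (f (g)) : B
  (q (p (w (g) (t))) (f (g))) : ✗ arg 0 at [0, 0] has sort C, expected B

ill-sorted at position [0, 0]: expected B, got C


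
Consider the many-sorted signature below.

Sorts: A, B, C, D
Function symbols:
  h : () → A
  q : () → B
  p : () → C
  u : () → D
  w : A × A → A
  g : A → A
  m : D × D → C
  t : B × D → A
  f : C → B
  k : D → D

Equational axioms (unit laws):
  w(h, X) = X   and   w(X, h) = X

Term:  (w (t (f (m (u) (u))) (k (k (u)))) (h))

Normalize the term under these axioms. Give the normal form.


normal form = (t (f (m (u) (u))) (k (k (u))))

1. (w (t (f (m (u) (u))) (k (k (u)))) (h))  →  (t (f (m (u) (u))) (k (k (u))))


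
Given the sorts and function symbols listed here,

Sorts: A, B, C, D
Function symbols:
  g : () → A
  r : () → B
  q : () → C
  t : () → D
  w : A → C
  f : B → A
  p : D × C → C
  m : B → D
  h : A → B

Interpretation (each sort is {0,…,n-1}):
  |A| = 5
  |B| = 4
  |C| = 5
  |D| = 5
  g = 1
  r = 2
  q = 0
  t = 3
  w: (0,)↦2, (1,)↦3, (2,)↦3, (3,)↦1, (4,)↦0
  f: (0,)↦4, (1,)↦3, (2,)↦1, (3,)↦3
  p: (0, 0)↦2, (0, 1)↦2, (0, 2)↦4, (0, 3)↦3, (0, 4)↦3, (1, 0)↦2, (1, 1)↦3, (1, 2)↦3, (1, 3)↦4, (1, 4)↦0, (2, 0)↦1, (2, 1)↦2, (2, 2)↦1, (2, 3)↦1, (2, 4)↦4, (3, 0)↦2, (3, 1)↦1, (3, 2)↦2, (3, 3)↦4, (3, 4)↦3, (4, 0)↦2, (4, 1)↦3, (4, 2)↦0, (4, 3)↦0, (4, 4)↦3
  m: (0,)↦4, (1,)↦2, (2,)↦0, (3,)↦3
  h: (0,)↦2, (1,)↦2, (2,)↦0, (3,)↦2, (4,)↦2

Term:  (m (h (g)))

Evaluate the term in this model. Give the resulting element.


  g = 1
  (h (g)) = h(1,) = 2
  (m (h (g))) = m(2,) = 0

value = 0


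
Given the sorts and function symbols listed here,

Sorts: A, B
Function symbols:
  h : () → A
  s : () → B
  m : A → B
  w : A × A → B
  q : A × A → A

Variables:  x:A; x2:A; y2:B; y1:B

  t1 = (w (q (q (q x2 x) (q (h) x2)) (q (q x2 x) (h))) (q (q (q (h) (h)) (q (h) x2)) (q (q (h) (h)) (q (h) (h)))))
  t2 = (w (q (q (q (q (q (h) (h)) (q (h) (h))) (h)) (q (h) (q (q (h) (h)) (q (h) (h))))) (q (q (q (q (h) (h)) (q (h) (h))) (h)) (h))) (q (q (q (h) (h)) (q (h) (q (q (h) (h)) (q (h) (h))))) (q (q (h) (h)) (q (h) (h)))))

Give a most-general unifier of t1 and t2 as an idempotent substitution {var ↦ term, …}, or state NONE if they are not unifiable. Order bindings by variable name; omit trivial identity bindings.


{x ↦ (h), x2 ↦ (q (q (h) (h)) (q (h) (h)))}


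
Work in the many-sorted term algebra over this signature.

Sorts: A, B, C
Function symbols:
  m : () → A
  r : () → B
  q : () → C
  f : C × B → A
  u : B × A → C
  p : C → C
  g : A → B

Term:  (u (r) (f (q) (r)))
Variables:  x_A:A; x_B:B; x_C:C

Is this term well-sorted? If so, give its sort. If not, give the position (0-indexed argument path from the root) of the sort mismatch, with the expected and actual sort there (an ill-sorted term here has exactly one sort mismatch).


  (r) : B
    (q) : C
    (r) : B
  (f (q) (r)) : A
(u (r) (f (q) (r))) : C

well-sorted; sort = C


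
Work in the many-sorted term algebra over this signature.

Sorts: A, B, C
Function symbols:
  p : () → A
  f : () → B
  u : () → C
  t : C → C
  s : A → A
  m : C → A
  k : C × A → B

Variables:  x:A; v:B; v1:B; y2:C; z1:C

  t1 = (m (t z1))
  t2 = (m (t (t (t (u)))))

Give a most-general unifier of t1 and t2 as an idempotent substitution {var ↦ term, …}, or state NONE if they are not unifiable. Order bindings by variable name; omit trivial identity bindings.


{z1 ↦ (t (t (u)))}


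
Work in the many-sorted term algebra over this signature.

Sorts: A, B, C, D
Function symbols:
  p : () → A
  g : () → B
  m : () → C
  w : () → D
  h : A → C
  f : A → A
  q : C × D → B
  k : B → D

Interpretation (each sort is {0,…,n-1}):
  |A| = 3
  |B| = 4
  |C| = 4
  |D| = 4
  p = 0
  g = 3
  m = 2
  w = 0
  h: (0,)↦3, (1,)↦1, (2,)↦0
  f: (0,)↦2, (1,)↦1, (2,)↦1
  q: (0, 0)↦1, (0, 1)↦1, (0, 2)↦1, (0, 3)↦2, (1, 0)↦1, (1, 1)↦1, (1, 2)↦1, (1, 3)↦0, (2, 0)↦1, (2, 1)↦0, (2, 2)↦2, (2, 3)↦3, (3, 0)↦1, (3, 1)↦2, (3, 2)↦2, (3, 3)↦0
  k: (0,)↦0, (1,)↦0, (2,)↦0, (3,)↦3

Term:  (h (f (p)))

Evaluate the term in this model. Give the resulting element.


  p = 0
  (f (p)) = f(0,) = 2
  (h (f (p))) = h(2,) = 0

value = 0


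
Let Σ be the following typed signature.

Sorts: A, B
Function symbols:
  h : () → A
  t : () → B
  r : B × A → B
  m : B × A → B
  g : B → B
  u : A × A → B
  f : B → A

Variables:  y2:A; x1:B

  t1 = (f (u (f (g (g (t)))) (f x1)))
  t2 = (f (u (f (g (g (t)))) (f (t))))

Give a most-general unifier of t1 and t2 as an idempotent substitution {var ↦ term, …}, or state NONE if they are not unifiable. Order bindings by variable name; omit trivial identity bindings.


{x1 ↦ (t)}


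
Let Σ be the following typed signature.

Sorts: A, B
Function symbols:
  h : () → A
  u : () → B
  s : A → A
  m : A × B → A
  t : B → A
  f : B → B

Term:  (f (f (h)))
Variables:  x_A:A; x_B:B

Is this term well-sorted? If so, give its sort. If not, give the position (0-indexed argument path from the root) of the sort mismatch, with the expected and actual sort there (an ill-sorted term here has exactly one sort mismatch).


    (h) : A
  (f (h)) : ✗ arg 0 at [0, 0] has sort A, expected B

ill-sorted at position [0, 0]: expected B, got A


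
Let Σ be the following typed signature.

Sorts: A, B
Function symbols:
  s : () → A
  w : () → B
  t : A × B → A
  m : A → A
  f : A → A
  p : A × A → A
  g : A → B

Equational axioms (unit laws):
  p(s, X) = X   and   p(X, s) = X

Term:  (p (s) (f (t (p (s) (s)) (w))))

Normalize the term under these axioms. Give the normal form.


1. (p (s) (f (t (p (s) (s)) (w))))  →  (f (t (p (s) (s)) (w)))
2. (f (t (p (s) (s)) (w)))  →  (f (t (s) (w)))

normal form = (f (t (s) (w)))


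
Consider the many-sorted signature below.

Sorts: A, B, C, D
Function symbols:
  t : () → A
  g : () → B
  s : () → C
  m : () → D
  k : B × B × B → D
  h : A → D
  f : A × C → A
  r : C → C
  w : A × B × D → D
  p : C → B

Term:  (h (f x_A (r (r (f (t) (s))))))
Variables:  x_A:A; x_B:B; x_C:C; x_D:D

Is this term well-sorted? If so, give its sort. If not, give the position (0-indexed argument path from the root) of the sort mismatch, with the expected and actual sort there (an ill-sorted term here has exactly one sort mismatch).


    x_A : A
          (t) : A
          (s) : C
        (f (t) (s)) : A
      (r (f (t) (s))) : ✗ arg 0 at [0, 1, 0, 0] has sort A, expected C

ill-sorted at position [0, 1, 0, 0]: expected C, got A


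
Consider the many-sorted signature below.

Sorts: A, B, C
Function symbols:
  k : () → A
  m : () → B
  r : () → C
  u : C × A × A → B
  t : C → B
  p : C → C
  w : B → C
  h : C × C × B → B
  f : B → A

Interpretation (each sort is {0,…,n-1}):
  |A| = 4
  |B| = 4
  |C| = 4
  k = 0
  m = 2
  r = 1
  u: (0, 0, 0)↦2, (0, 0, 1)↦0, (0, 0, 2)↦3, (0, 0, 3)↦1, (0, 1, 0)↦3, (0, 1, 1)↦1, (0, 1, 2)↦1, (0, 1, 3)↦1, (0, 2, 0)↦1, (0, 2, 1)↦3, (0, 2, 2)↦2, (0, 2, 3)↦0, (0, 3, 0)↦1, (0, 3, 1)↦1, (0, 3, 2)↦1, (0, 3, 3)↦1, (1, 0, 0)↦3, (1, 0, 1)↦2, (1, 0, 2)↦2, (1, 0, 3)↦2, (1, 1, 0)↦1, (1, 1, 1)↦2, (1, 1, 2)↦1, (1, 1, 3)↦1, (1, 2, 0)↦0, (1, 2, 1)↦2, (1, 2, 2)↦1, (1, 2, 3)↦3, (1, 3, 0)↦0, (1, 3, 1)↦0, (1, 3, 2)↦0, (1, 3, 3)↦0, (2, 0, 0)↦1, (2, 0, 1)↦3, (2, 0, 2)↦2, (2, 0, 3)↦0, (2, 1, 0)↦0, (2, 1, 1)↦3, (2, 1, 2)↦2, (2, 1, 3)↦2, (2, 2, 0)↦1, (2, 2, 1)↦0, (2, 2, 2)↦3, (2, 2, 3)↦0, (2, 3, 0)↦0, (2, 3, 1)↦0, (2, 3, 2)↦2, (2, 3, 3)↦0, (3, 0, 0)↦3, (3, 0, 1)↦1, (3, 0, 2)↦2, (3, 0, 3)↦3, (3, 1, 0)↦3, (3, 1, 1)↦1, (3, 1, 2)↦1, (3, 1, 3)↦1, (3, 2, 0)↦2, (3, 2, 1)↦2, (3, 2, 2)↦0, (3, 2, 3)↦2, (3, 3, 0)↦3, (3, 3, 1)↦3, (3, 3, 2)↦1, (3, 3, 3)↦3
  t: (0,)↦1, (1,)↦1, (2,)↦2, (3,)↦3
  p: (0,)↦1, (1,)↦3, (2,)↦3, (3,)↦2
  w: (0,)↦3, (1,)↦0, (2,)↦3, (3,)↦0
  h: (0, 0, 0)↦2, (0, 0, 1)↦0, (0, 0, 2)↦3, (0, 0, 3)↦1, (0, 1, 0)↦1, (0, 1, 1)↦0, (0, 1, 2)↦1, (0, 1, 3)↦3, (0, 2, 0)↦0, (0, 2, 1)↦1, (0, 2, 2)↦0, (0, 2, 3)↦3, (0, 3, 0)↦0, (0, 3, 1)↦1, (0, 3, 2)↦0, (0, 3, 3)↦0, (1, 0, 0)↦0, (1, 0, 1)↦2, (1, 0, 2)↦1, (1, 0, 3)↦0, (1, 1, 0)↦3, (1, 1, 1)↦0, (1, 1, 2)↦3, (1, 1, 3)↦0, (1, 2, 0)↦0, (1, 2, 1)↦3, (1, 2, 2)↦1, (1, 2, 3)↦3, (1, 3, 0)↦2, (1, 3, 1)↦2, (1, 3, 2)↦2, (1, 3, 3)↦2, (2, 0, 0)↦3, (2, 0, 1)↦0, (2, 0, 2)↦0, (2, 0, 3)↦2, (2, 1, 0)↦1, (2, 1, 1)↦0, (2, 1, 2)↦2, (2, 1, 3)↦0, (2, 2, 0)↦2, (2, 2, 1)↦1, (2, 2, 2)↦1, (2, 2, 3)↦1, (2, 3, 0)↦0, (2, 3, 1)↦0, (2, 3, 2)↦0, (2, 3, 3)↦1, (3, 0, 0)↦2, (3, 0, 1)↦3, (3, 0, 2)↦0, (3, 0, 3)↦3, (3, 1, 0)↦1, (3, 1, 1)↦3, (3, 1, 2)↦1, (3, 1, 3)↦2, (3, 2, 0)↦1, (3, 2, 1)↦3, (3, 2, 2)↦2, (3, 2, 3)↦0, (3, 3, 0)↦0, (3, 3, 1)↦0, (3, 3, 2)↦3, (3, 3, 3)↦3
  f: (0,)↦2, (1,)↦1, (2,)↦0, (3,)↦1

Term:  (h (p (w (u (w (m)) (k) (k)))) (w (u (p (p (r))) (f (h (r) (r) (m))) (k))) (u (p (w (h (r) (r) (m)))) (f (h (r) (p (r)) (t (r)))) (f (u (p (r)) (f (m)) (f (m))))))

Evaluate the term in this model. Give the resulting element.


value = 2

  m = 2
  (w (m)) = w(2,) = 3
  k = 0
  k = 0
  (u (w (m)) (k) (k)) = u(3, 0, 0) = 3
  (w (u (w (m)) (k) (k))) = w(3,) = 0
  (p (w (u (w (m)) (k) (k)))) = p(0,) = 1
  r = 1
  (p (r)) = p(1,) = 3
  (p (p (r))) = p(3,) = 2
  r = 1
  r = 1
  m = 2
  (h (r) (r) (m)) = h(1, 1, 2) = 3
  (f (h (r) (r) (m))) = f(3,) = 1
  k = 0
  (u (p (p (r))) (f (h (r) (r) (m))) (k)) = u(2, 1, 0) = 0
  (w (u (p (p (r))) (f (h (r) (r) (m))) (k))) = w(0,) = 3
  r = 1
  r = 1
  m = 2
  (h (r) (r) (m)) = h(1, 1, 2) = 3
  (w (h (r) (r) (m))) = w(3,) = 0
  (p (w (h (r) (r) (m)))) = p(0,) = 1
  r = 1
  r = 1
  (p (r)) = p(1,) = 3
  r = 1
  (t (r)) = t(1,) = 1
  (h (r) (p (r)) (t (r))) = h(1, 3, 1) = 2
  (f (h (r) (p (r)) (t (r)))) = f(2,) = 0
  r = 1
  (p (r)) = p(1,) = 3
  m = 2
  (f (m)) = f(2,) = 0
  m = 2
  (f (m)) = f(2,) = 0
  (u (p (r)) (f (m)) (f (m))) = u(3, 0, 0) = 3
  (f (u (p (r)) (f (m)) (f (m)))) = f(3,) = 1
  (u (p (w (h (r) (r) (m)))) (f (h (r) (p (r)) (t (r)))) (f (u (p (r)) (f (m)) (f (m))))) = u(1, 0, 1) = 2
  (h (p (w (u (w (m)) (k) (k)))) (w (u (p (p (r))) (f (h (r) (r) (m))) (k))) (u (p (w (h (r) (r) (m)))) (f (h (r) (p (r)) (t (r)))) (f (u (p (r)) (f (m)) (f (m)))))) = h(1, 3, 2) = 2


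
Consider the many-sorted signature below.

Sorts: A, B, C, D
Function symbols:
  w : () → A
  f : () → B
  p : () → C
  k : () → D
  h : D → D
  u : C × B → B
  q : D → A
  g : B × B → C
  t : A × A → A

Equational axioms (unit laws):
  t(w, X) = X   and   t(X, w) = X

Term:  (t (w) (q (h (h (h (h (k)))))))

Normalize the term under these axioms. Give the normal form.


normal form = (q (h (h (h (h (k))))))

1. (t (w) (q (h (h (h (h (k)))))))  →  (q (h (h (h (h (k))))))
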